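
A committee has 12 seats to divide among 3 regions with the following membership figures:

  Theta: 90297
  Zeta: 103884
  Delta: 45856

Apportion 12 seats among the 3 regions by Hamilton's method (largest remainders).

Theta 5; Zeta 5; Delta 2

The standard divisor is 240037/12 ≈ 20003.083.
Standard quotas: Theta 4.5142, Zeta 5.1934, Delta 2.2924.
Lower quotas: Theta 4, Zeta 5, Delta 2 (sum 11, leaving 1 seat).
Remainders in descending order: Theta 0.5142, Delta 0.2924, Zeta 0.1934.
Largest remainder: Theta receives the extra seat.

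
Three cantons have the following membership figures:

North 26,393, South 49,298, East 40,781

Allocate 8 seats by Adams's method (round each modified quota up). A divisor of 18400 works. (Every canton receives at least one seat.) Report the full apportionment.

North: 2, South: 3, East: 3

With modified divisor 18400: modified quotas North 1.434, South 2.679, East 2.216.
Rounding up: North 2, South 3, East 3 (total 8).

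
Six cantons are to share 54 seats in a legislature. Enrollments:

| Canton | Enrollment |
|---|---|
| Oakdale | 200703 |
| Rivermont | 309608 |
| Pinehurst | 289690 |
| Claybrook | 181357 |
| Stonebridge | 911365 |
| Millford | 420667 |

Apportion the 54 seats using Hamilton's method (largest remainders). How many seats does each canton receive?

Oakdale 5; Rivermont 7; Pinehurst 7; Claybrook 4; Stonebridge 21; Millford 10

Standard divisor: 2313390 ÷ 54 ≈ 42840.556.
Standard quotas: Oakdale 4.6849, Rivermont 7.2270, Pinehurst 6.7621, Claybrook 4.2333, Stonebridge 21.2734, Millford 9.8194.
Lower quotas: Oakdale 4, Rivermont 7, Pinehurst 6, Claybrook 4, Stonebridge 21, Millford 9 (sum 51, leaving 3 seats).
Remainders in descending order: Millford 0.8194, Pinehurst 0.7621, Oakdale 0.6849, Stonebridge 0.2734, Claybrook 0.2333, Rivermont 0.2270.
Largest remainders: Millford, Pinehurst, Oakdale receive the extra seats.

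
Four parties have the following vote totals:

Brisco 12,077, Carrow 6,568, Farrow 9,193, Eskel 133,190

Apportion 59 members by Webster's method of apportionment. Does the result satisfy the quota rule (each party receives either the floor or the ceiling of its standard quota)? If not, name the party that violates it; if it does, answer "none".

Standard quotas: Brisco 4.425, Carrow 2.406, Farrow 3.368, Eskel 48.800.
Webster allocation: Brisco 4, Carrow 2, Farrow 3, Eskel 50.
Eskel has quota 48.800 (lower 48, upper 49) but receives 50 — outside the quota interval.

Eskel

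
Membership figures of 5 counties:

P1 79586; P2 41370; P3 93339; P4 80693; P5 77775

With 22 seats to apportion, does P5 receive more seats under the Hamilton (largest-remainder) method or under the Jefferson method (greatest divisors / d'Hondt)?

Hamilton: P1 5, P2 2, P3 5, P4 5, P5 5.
Jefferson: P1 5, P2 2, P3 6, P4 5, P5 4.
P5 gets 5 under Hamilton and 4 under Jefferson.

Hamilton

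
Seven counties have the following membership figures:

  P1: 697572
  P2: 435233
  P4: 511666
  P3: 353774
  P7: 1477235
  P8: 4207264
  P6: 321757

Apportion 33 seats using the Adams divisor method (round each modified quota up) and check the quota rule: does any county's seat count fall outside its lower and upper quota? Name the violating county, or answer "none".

Standard quotas: P1 2.876, P2 1.794, P4 2.109, P3 1.458, P7 6.090, P8 17.345, P6 1.327.
Adams allocation: P1 3, P2 2, P4 2, P3 2, P7 6, P8 16, P6 2.
P8 has quota 17.345 (lower 17, upper 18) but receives 16 — outside the quota interval.

P8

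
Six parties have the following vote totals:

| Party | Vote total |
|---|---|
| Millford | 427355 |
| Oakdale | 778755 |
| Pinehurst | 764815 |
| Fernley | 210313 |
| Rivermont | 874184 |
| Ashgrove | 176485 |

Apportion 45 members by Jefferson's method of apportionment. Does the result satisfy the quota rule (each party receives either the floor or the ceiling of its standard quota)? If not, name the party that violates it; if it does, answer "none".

none

Standard quotas: Millford 5.950, Oakdale 10.843, Pinehurst 10.649, Fernley 2.928, Rivermont 12.172, Ashgrove 2.457.
Jefferson allocation: Millford 6, Oakdale 11, Pinehurst 11, Fernley 3, Rivermont 12, Ashgrove 2.
Every allocation lies between the lower and upper quota.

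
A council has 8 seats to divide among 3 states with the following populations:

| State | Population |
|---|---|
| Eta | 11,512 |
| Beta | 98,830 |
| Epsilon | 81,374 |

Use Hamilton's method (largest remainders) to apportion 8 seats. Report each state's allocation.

The standard divisor is 191716/8 ≈ 23964.5.
Standard quotas: Eta 0.4804, Beta 4.1240, Epsilon 3.3956.
Lower quotas: Eta 0, Beta 4, Epsilon 3 (sum 7, leaving 1 seat).
Remainders in descending order: Eta 0.4804, Epsilon 0.3956, Beta 0.1240.
Largest remainder: Eta receives the extra seat.

Eta 1, Beta 4, Epsilon 3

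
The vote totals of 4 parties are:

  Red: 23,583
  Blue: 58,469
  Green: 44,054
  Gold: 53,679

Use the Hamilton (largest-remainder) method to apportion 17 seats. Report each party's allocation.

Red 2, Blue 6, Green 4, Gold 5

The standard divisor is 179785/17 ≈ 10575.588.
Standard quotas: Red 2.2299, Blue 5.5287, Green 4.1656, Gold 5.0757.
Lower quotas: Red 2, Blue 5, Green 4, Gold 5 (sum 16, leaving 1 seat).
Remainders in descending order: Blue 0.5287, Red 0.2299, Green 0.1656, Gold 0.0757.
Largest remainder: Blue receives the extra seat.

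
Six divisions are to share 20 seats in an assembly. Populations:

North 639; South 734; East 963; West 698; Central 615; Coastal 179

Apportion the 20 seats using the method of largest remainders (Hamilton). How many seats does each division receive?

The standard divisor is 3828/20 ≈ 191.4.
Standard quotas: North 3.339, South 3.835, East 5.031, West 3.647, Central 3.213, Coastal 0.935.
Lower quotas: North 3, South 3, East 5, West 3, Central 3, Coastal 0 (sum 17, leaving 3 seats).
Remainders in descending order: Coastal 0.935, South 0.835, West 0.647, North 0.339, Central 0.213, East 0.031.
The surplus seats go to Coastal, South, West.

North 3, South 4, East 5, West 4, Central 3, Coastal 1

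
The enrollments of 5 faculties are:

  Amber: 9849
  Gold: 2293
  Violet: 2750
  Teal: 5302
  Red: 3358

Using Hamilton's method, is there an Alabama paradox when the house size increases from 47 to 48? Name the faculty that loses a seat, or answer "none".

At 47 seats: Amber 20, Gold 4, Violet 5, Teal 11, Red 7.
At 48 seats: Amber 20, Gold 5, Violet 5, Teal 11, Red 7.
No faculty's allocation decreased.

none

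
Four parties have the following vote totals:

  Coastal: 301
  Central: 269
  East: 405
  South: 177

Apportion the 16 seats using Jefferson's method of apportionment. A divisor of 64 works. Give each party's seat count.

With modified divisor 64: modified quotas Coastal 4.703, Central 4.203, East 6.328, South 2.766.
Rounding down: Coastal 4, Central 4, East 6, South 2 (total 16).

Coastal: 4, Central: 4, East: 6, South: 2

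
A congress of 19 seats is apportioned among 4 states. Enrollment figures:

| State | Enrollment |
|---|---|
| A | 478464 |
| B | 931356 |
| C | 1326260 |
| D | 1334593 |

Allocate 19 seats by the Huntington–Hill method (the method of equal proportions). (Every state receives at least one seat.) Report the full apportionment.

A 2, B 5, C 6, D 6

With divisor 207095: modified quotas A 2.310, B 4.497, C 6.404, D 6.444.
Geometric-mean thresholds: A √(2·3)=2.449, B √(4·5)=4.472, C √(6·7)=6.481, D √(6·7)=6.481.
Each quota rounded against its threshold gives A 2, B 5, C 6, D 6 (total 19).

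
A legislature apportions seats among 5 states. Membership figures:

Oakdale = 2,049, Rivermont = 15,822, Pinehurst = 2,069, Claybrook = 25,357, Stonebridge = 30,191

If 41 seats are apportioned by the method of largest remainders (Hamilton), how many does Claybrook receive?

14

Standard divisor: 75488 ÷ 41 ≈ 1841.171.
Standard quotas: Oakdale 1.1129, Rivermont 8.5934, Pinehurst 1.1237, Claybrook 13.7722, Stonebridge 16.3977.
Lower quotas: Oakdale 1, Rivermont 8, Pinehurst 1, Claybrook 13, Stonebridge 16 (sum 39, leaving 2 seats).
Remainders in descending order: Claybrook 0.7722, Rivermont 0.5934, Stonebridge 0.3977, Pinehurst 0.1237, Oakdale 0.1129.
The surplus seats go to Claybrook, Rivermont.
Claybrook receives 14.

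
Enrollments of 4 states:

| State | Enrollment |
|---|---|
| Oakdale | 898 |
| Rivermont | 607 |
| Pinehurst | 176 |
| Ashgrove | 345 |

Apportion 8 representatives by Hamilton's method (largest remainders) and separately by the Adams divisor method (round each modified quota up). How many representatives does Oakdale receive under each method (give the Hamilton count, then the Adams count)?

Hamilton: Oakdale 4, Rivermont 2, Pinehurst 1, Ashgrove 1.
Adams: Oakdale 3, Rivermont 2, Pinehurst 1, Ashgrove 2.
Oakdale gets 4 under Hamilton and 3 under Adams.

4 and 3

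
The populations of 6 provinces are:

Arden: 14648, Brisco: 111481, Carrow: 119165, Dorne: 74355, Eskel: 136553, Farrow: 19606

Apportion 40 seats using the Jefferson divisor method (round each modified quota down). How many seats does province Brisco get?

Standard divisor 475808/40 ≈ 11895.2; standard quotas: Arden 1.231, Brisco 9.372, Carrow 10.018, Dorne 6.251, Eskel 11.480, Farrow 1.648.
Rounding down gives 1, 9, 10, 6, 11, 1 = 38 seats, so the divisor must be adjusted.
With modified divisor 11000: modified quotas Arden 1.332, Brisco 10.135, Carrow 10.833, Dorne 6.760, Eskel 12.414, Farrow 1.782.
Rounding down: Arden 1, Brisco 10, Carrow 10, Dorne 6, Eskel 12, Farrow 1 (total 40).
Brisco receives 10.

10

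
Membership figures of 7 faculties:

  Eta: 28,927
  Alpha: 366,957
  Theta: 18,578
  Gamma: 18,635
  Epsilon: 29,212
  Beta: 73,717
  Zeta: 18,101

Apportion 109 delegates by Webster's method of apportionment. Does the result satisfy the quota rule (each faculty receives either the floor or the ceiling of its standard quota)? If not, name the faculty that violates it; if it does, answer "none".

Alpha

Standard quotas: Eta 5.690, Alpha 72.183, Theta 3.654, Gamma 3.666, Epsilon 5.746, Beta 14.501, Zeta 3.561.
Webster allocation: Eta 6, Alpha 71, Theta 4, Gamma 4, Epsilon 6, Beta 14, Zeta 4.
Alpha has quota 72.183 (lower 72, upper 73) but receives 71 — outside the quota interval.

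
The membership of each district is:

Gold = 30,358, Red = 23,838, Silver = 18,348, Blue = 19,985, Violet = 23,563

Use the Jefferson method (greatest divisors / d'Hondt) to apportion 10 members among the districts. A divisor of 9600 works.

Gold: 3, Red: 2, Silver: 1, Blue: 2, Violet: 2

With modified divisor 9600: modified quotas Gold 3.162, Red 2.483, Silver 1.911, Blue 2.082, Violet 2.454.
Rounding down: Gold 3, Red 2, Silver 1, Blue 2, Violet 2 (total 10).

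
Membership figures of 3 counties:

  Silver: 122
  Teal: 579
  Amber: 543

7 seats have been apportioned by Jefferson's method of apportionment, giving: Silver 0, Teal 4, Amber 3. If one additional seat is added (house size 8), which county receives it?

Amber

Priority for the next seat is population ÷ (current seats + 1).
Priorities: Silver 122.000, Teal 115.800, Amber 135.750.
Highest priority: Amber.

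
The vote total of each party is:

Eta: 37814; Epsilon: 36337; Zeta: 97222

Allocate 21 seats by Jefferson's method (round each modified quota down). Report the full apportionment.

Eta 5, Epsilon 4, Zeta 12

Standard divisor 171373/21 ≈ 8160.619; standard quotas: Eta 4.634, Epsilon 4.453, Zeta 11.914.
Rounding down gives 4, 4, 11 = 19 seats, so the divisor must be adjusted.
With modified divisor 7500: modified quotas Eta 5.042, Epsilon 4.845, Zeta 12.963.
Rounding down: Eta 5, Epsilon 4, Zeta 12 (total 21).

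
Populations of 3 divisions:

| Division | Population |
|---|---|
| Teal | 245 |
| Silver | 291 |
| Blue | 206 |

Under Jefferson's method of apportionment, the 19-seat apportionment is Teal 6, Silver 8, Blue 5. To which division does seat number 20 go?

Priority for the next seat is population ÷ (current seats + 1).
Priorities: Teal 35.000, Silver 32.333, Blue 34.333.
Highest priority: Teal.

Teal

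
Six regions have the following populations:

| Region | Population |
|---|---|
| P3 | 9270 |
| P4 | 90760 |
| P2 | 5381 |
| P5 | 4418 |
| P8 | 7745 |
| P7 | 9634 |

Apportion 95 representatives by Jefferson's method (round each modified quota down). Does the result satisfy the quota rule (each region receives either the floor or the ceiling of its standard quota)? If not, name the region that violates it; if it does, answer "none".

Standard quotas: P3 6.923, P4 67.780, P2 4.019, P5 3.299, P8 5.784, P7 7.195.
Jefferson allocation: P3 7, P4 69, P2 4, P5 3, P8 5, P7 7.
P4 has quota 67.780 (lower 67, upper 68) but receives 69 — outside the quota interval.

P4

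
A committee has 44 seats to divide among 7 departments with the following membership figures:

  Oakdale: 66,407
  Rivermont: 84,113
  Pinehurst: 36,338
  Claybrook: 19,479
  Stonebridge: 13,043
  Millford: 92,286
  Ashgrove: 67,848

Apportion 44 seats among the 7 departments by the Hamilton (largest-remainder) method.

Oakdale=8; Rivermont=10; Pinehurst=4; Claybrook=2; Stonebridge=1; Millford=11; Ashgrove=8

Total 379514; standard divisor 379514/44 ≈ 8625.318.
Standard quotas: Oakdale 7.6991, Rivermont 9.7519, Pinehurst 4.2129, Claybrook 2.2584, Stonebridge 1.5122, Millford 10.6994, Ashgrove 7.8661.
Lower quotas: Oakdale 7, Rivermont 9, Pinehurst 4, Claybrook 2, Stonebridge 1, Millford 10, Ashgrove 7 (sum 40, leaving 4 seats).
Remainders in descending order: Ashgrove 0.8661, Rivermont 0.7519, Millford 0.6994, Oakdale 0.6991, Stonebridge 0.5122, Claybrook 0.2584, Pinehurst 0.2129.
The surplus seats go to Ashgrove, Rivermont, Millford, Oakdale.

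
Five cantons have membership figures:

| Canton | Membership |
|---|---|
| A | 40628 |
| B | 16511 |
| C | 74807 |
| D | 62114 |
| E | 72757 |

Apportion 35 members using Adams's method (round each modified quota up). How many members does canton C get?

Standard divisor 266817/35 ≈ 7623.343; standard quotas: A 5.329, B 2.166, C 9.813, D 8.148, E 9.544.
Rounding up gives 6, 3, 10, 9, 10 = 38 seats, so the divisor must be adjusted.
With modified divisor 8164.57: modified quotas A 4.976, B 2.022, C 9.162, D 7.608, E 8.911.
Rounding up: A 5, B 3, C 10, D 8, E 9 (total 35).
C receives 10.

10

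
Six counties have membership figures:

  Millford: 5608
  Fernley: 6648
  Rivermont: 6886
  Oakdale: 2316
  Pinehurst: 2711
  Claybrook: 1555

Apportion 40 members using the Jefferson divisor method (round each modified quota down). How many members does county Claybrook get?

Standard divisor 25724/40 ≈ 643.1; standard quotas: Millford 8.720, Fernley 10.337, Rivermont 10.708, Oakdale 3.601, Pinehurst 4.216, Claybrook 2.418.
Rounding down gives 8, 10, 10, 3, 4, 2 = 37 seats, so the divisor must be adjusted.
With modified divisor 600: modified quotas Millford 9.347, Fernley 11.080, Rivermont 11.477, Oakdale 3.860, Pinehurst 4.518, Claybrook 2.592.
Rounding down: Millford 9, Fernley 11, Rivermont 11, Oakdale 3, Pinehurst 4, Claybrook 2 (total 40).
Claybrook receives 2.

2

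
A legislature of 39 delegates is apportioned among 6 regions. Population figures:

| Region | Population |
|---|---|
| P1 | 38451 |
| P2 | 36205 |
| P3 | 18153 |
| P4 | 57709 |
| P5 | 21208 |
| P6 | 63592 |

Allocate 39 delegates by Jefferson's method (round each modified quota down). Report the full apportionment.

P1: 6, P2: 6, P3: 3, P4: 10, P5: 3, P6: 11

Standard divisor 235318/39 ≈ 6033.795; standard quotas: P1 6.373, P2 6.000, P3 3.009, P4 9.564, P5 3.515, P6 10.539.
Rounding down gives 6, 6, 3, 9, 3, 10 = 37 seats, so the divisor must be adjusted.
With modified divisor 5600: modified quotas P1 6.866, P2 6.465, P3 3.242, P4 10.305, P5 3.787, P6 11.356.
Rounding down: P1 6, P2 6, P3 3, P4 10, P5 3, P6 11 (total 39).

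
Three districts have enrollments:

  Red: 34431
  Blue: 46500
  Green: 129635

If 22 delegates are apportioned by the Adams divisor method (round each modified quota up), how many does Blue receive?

Standard divisor 210566/22 ≈ 9571.182; standard quotas: Red 3.597, Blue 4.858, Green 13.544.
Rounding up gives 4, 5, 14 = 23 seats, so the divisor must be adjusted.
With modified divisor 10400: modified quotas Red 3.311, Blue 4.471, Green 12.465.
Rounding up: Red 4, Blue 5, Green 13 (total 22).
Blue receives 5.

5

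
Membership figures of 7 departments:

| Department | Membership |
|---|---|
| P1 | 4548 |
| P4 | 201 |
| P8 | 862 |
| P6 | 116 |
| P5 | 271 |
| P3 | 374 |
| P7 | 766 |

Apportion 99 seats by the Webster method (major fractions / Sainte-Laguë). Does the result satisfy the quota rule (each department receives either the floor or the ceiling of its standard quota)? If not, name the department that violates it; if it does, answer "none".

Standard quotas: P1 63.078, P4 2.788, P8 11.955, P6 1.609, P5 3.759, P3 5.187, P7 10.624.
Webster allocation: P1 62, P4 3, P8 12, P6 2, P5 4, P3 5, P7 11.
P1 has quota 63.078 (lower 63, upper 64) but receives 62 — outside the quota interval.

P1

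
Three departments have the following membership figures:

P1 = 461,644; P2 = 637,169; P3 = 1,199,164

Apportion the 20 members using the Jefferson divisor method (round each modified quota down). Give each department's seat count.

Standard divisor 2297977/20 ≈ 114898.85; standard quotas: P1 4.018, P2 5.545, P3 10.437.
Rounding down gives 4, 5, 10 = 19 seats, so the divisor must be adjusted.
With modified divisor 107600: modified quotas P1 4.290, P2 5.922, P3 11.145.
Rounding down: P1 4, P2 5, P3 11 (total 20).

P1 4; P2 5; P3 11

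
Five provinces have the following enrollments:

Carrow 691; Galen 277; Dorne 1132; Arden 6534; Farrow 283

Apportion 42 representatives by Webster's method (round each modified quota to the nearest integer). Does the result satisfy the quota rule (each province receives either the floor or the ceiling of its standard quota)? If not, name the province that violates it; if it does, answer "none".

Arden

Standard quotas: Carrow 3.255, Galen 1.305, Dorne 5.332, Arden 30.776, Farrow 1.333.
Webster allocation: Carrow 3, Galen 1, Dorne 5, Arden 32, Farrow 1.
Arden has quota 30.776 (lower 30, upper 31) but receives 32 — outside the quota interval.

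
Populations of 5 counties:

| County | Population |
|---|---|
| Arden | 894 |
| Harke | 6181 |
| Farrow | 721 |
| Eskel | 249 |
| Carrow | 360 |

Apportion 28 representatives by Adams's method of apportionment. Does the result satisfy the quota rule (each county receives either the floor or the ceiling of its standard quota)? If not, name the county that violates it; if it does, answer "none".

Standard quotas: Arden 2.978, Harke 20.591, Farrow 2.402, Eskel 0.830, Carrow 1.199.
Adams allocation: Arden 3, Harke 19, Farrow 3, Eskel 1, Carrow 2.
Harke has quota 20.591 (lower 20, upper 21) but receives 19 — outside the quota interval.

Harke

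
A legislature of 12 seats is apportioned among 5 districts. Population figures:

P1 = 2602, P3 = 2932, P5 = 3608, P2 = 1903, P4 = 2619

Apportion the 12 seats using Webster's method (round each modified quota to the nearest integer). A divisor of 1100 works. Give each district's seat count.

With modified divisor 1100: modified quotas P1 2.365, P3 2.665, P5 3.280, P2 1.730, P4 2.381.
Rounding to the nearest integer: P1 2, P3 3, P5 3, P2 2, P4 2 (total 12).

P1 2, P3 3, P5 3, P2 2, P4 2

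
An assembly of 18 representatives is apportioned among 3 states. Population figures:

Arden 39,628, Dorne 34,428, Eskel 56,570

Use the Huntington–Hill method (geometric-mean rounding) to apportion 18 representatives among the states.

Arden 5, Dorne 5, Eskel 8

With divisor 7397: modified quotas Arden 5.357, Dorne 4.654, Eskel 7.648.
Geometric-mean thresholds: Arden √(5·6)=5.477, Dorne √(4·5)=4.472, Eskel √(7·8)=7.483.
Each quota rounded against its threshold gives Arden 5, Dorne 5, Eskel 8 (total 18).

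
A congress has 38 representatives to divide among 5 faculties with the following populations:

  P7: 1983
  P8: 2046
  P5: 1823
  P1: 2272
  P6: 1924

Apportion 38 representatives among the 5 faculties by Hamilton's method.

P7 7, P8 8, P5 7, P1 9, P6 7

The standard divisor is 10048/38 ≈ 264.421.
Standard quotas: P7 7.499, P8 7.738, P5 6.894, P1 8.592, P6 7.276.
Lower quotas: P7 7, P8 7, P5 6, P1 8, P6 7 (sum 35, leaving 3 seats).
Remainders in descending order: P5 0.894, P8 0.738, P1 0.592, P7 0.499, P6 0.276.
Largest remainders: P5, P8, P1 receive the extra seats.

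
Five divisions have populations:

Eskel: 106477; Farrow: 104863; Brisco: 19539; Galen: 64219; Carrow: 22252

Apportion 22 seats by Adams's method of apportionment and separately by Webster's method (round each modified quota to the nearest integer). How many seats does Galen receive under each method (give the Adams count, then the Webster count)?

Adams: Eskel 7, Farrow 7, Brisco 2, Galen 4, Carrow 2.
Webster: Eskel 7, Farrow 7, Brisco 1, Galen 5, Carrow 2.
Galen gets 4 under Adams and 5 under Webster.

4 and 5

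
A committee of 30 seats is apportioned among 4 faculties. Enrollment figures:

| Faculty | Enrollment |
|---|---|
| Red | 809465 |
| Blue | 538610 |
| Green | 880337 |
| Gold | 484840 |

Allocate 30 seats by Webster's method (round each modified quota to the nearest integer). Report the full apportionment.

Red=9; Blue=6; Green=10; Gold=5

Standard divisor 2713252/30 ≈ 90441.733; standard quotas: Red 8.950, Blue 5.955, Green 9.734, Gold 5.361.
Rounding to the nearest integer gives Red 9, Blue 6, Green 10, Gold 5 — total 30, matching the house size, so no adjustment is needed.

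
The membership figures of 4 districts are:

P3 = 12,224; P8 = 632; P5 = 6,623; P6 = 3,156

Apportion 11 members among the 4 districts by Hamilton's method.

The standard divisor is 22635/11 ≈ 2057.727.
Standard quotas: P3 5.9405, P8 0.3071, P5 3.2186, P6 1.5337.
Lower quotas: P3 5, P8 0, P5 3, P6 1 (sum 9, leaving 2 seats).
Remainders in descending order: P3 0.9405, P6 0.5337, P8 0.3071, P5 0.2186.
Largest remainders: P3, P6 receive the extra seats.

P3 6, P8 0, P5 3, P6 2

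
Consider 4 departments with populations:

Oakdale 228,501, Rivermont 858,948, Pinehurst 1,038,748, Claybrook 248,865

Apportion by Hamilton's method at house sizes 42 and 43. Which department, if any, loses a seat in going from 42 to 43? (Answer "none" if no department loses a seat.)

Claybrook

At 42 seats: Oakdale 4, Rivermont 15, Pinehurst 18, Claybrook 5.
At 43 seats: Oakdale 4, Rivermont 16, Pinehurst 19, Claybrook 4.
Claybrook drops from 5 to 4.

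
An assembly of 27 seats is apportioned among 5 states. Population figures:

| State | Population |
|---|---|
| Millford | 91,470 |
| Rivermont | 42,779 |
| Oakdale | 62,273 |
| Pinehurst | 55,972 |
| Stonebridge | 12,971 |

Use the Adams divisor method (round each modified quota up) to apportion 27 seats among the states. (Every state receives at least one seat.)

Millford: 9, Rivermont: 4, Oakdale: 6, Pinehurst: 6, Stonebridge: 2

Standard divisor 265465/27 ≈ 9832.037; standard quotas: Millford 9.303, Rivermont 4.351, Oakdale 6.334, Pinehurst 5.693, Stonebridge 1.319.
Rounding up gives 10, 5, 7, 6, 2 = 30 seats, so the divisor must be adjusted.
With modified divisor 10900: modified quotas Millford 8.392, Rivermont 3.925, Oakdale 5.713, Pinehurst 5.135, Stonebridge 1.190.
Rounding up: Millford 9, Rivermont 4, Oakdale 6, Pinehurst 6, Stonebridge 2 (total 27).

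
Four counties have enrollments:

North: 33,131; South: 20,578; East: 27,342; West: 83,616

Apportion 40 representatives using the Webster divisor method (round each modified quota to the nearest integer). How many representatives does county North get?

Standard divisor 164667/40 ≈ 4116.675; standard quotas: North 8.048, South 4.999, East 6.642, West 20.312.
Rounding to the nearest integer gives North 8, South 5, East 7, West 20 — total 40, matching the house size, so no adjustment is needed.
North receives 8.

8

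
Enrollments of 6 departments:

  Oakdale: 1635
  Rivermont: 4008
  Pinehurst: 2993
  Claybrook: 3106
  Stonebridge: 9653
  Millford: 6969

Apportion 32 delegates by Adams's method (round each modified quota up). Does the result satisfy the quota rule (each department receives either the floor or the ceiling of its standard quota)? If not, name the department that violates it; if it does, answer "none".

Standard quotas: Oakdale 1.845, Rivermont 4.522, Pinehurst 3.377, Claybrook 3.504, Stonebridge 10.890, Millford 7.862.
Adams allocation: Oakdale 2, Rivermont 5, Pinehurst 4, Claybrook 4, Stonebridge 10, Millford 7.
Every allocation lies between the lower and upper quota.

none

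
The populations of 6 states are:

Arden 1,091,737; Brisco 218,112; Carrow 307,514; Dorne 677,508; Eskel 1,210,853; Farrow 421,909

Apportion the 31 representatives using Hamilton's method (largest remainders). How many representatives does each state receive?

The standard divisor is 3927633/31 ≈ 126697.839.
Standard quotas: Arden 8.6169, Brisco 1.7215, Carrow 2.4271, Dorne 5.3474, Eskel 9.5570, Farrow 3.3300.
Lower quotas: Arden 8, Brisco 1, Carrow 2, Dorne 5, Eskel 9, Farrow 3 (sum 28, leaving 3 seats).
Remainders in descending order: Brisco 0.7215, Arden 0.6169, Eskel 0.5570, Carrow 0.4271, Dorne 0.3474, Farrow 0.3300.
The surplus seats go to Brisco, Arden, Eskel.

Arden 9, Brisco 2, Carrow 2, Dorne 5, Eskel 10, Farrow 3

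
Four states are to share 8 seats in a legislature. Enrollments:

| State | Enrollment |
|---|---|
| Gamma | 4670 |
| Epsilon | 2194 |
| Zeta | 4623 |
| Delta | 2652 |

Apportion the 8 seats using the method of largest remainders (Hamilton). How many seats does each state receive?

Standard divisor: 14139 ÷ 8 ≈ 1767.375.
Standard quotas: Gamma 2.642, Epsilon 1.241, Zeta 2.616, Delta 1.501.
Lower quotas: Gamma 2, Epsilon 1, Zeta 2, Delta 1 (sum 6, leaving 2 seats).
Remainders in descending order: Gamma 0.642, Zeta 0.616, Delta 0.501, Epsilon 0.241.
Largest remainders: Gamma, Zeta receive the extra seats.

Gamma=3; Epsilon=1; Zeta=3; Delta=1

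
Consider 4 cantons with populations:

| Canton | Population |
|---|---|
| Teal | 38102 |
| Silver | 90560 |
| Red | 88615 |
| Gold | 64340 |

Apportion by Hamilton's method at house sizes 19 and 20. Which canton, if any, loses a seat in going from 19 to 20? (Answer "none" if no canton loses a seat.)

none

At 19 seats: Teal 3, Silver 6, Red 6, Gold 4.
At 20 seats: Teal 3, Silver 6, Red 6, Gold 5.
No canton's allocation decreased.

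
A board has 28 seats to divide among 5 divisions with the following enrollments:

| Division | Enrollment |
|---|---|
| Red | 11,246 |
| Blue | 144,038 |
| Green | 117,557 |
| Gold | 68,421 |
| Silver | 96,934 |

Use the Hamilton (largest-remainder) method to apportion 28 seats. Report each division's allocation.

Red 1; Blue 9; Green 8; Gold 4; Silver 6

Total 438196; standard divisor 438196/28 ≈ 15649.857.
Standard quotas: Red 0.7186, Blue 9.2038, Green 7.5117, Gold 4.3720, Silver 6.1939.
Lower quotas: Red 0, Blue 9, Green 7, Gold 4, Silver 6 (sum 26, leaving 2 seats).
Remainders in descending order: Red 0.7186, Green 0.5117, Gold 0.3720, Blue 0.2038, Silver 0.1939.
The surplus seats go to Red, Green.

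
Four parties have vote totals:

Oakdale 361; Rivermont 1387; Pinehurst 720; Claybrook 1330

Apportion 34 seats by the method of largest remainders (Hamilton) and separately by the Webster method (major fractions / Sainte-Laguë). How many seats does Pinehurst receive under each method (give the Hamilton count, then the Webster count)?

Hamilton: Oakdale 3, Rivermont 12, Pinehurst 7, Claybrook 12.
Webster: Oakdale 3, Rivermont 13, Pinehurst 6, Claybrook 12.
Pinehurst gets 7 under Hamilton and 6 under Webster.

7 and 6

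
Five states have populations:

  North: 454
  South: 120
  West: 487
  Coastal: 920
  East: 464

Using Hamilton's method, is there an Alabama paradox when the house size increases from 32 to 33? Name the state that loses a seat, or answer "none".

At 32 seats: North 6, South 2, West 6, Coastal 12, East 6.
At 33 seats: North 6, South 2, West 7, Coastal 12, East 6.
No state's allocation decreased.

none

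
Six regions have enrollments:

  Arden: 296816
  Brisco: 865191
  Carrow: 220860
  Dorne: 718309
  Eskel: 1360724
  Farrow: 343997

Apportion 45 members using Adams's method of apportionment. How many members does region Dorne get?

Standard divisor 3805897/45 ≈ 84575.489; standard quotas: Arden 3.509, Brisco 10.230, Carrow 2.611, Dorne 8.493, Eskel 16.089, Farrow 4.067.
Rounding up gives 4, 11, 3, 9, 17, 5 = 49 seats, so the divisor must be adjusted.
With modified divisor 90300: modified quotas Arden 3.287, Brisco 9.581, Carrow 2.446, Dorne 7.955, Eskel 15.069, Farrow 3.809.
Rounding up: Arden 4, Brisco 10, Carrow 3, Dorne 8, Eskel 16, Farrow 4 (total 45).
Dorne receives 8.

8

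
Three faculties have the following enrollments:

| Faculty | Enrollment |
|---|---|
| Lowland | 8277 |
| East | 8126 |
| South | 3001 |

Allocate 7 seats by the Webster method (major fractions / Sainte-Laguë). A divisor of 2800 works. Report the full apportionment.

Lowland 3, East 3, South 1

With modified divisor 2800: modified quotas Lowland 2.956, East 2.902, South 1.072.
Rounding to the nearest integer: Lowland 3, East 3, South 1 (total 7).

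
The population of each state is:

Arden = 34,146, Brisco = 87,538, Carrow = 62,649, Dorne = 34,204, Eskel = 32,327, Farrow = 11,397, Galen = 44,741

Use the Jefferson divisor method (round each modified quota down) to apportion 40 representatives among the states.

Arden 4, Brisco 12, Carrow 9, Dorne 4, Eskel 4, Farrow 1, Galen 6

Standard divisor 307002/40 ≈ 7675.05; standard quotas: Arden 4.449, Brisco 11.406, Carrow 8.163, Dorne 4.457, Eskel 4.212, Farrow 1.485, Galen 5.829.
Rounding down gives 4, 11, 8, 4, 4, 1, 5 = 37 seats, so the divisor must be adjusted.
With modified divisor 6900: modified quotas Arden 4.949, Brisco 12.687, Carrow 9.080, Dorne 4.957, Eskel 4.685, Farrow 1.652, Galen 6.484.
Rounding down: Arden 4, Brisco 12, Carrow 9, Dorne 4, Eskel 4, Farrow 1, Galen 6 (total 40).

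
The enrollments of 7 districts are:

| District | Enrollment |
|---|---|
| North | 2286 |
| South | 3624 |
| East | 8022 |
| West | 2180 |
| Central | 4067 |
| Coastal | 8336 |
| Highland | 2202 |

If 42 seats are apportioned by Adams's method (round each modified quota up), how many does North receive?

3

Standard divisor 30717/42 ≈ 731.357; standard quotas: North 3.126, South 4.955, East 10.969, West 2.981, Central 5.561, Coastal 11.398, Highland 3.011.
Rounding up gives 4, 5, 11, 3, 6, 12, 4 = 45 seats, so the divisor must be adjusted.
With modified divisor 800: modified quotas North 2.857, South 4.530, East 10.027, West 2.725, Central 5.084, Coastal 10.420, Highland 2.752.
Rounding up: North 3, South 5, East 11, West 3, Central 6, Coastal 11, Highland 3 (total 42).
North receives 3.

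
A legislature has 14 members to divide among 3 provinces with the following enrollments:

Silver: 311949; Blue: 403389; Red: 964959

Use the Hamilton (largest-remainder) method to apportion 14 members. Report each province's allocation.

Silver=3; Blue=3; Red=8

Standard divisor: 1680297 ÷ 14 ≈ 120021.214.
Standard quotas: Silver 2.5991, Blue 3.3610, Red 8.0399.
Lower quotas: Silver 2, Blue 3, Red 8 (sum 13, leaving 1 seat).
Remainders in descending order: Silver 0.5991, Blue 0.3610, Red 0.0399.
Largest remainder: Silver receives the extra seat.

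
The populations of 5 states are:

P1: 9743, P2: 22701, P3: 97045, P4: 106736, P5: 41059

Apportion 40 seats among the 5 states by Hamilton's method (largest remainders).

P1 2, P2 3, P3 14, P4 15, P5 6

Standard divisor: 277284 ÷ 40 ≈ 6932.1.
Standard quotas: P1 1.4055, P2 3.2748, P3 13.9994, P4 15.3974, P5 5.9230.
Lower quotas: P1 1, P2 3, P3 13, P4 15, P5 5 (sum 37, leaving 3 seats).
Remainders in descending order: P3 0.9994, P5 0.9230, P1 0.4055, P4 0.3974, P2 0.2748.
Largest remainders: P3, P5, P1 receive the extra seats.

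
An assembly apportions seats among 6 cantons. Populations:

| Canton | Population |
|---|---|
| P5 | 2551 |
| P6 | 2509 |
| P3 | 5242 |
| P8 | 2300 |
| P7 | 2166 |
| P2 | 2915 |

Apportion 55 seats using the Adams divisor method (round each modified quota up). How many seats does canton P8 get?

Standard divisor 17683/55 ≈ 321.509; standard quotas: P5 7.934, P6 7.804, P3 16.304, P8 7.154, P7 6.737, P2 9.067.
Rounding up gives 8, 8, 17, 8, 7, 10 = 58 seats, so the divisor must be adjusted.
With modified divisor 340: modified quotas P5 7.503, P6 7.379, P3 15.418, P8 6.765, P7 6.371, P2 8.574.
Rounding up: P5 8, P6 8, P3 16, P8 7, P7 7, P2 9 (total 55).
P8 receives 7.

7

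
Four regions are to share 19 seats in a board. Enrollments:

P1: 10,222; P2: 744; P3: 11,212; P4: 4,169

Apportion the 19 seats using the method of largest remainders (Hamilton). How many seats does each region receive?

The standard divisor is 26347/19 ≈ 1386.684.
Standard quotas: P1 7.3715, P2 0.5365, P3 8.0855, P4 3.0065.
Lower quotas: P1 7, P2 0, P3 8, P4 3 (sum 18, leaving 1 seat).
Remainders in descending order: P2 0.5365, P1 0.3715, P3 0.0855, P4 0.0065.
Largest remainder: P2 receives the extra seat.

P1 7, P2 1, P3 8, P4 3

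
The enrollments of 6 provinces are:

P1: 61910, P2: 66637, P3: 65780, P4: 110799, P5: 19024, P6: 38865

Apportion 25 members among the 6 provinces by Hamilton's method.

P1: 4, P2: 5, P3: 4, P4: 8, P5: 1, P6: 3

The standard divisor is 363015/25 ≈ 14520.6.
Standard quotas: P1 4.2636, P2 4.5891, P3 4.5301, P4 7.6305, P5 1.3101, P6 2.6765.
Lower quotas: P1 4, P2 4, P3 4, P4 7, P5 1, P6 2 (sum 22, leaving 3 seats).
Remainders in descending order: P6 0.6765, P4 0.6305, P2 0.5891, P3 0.5301, P5 0.3101, P1 0.2636.
Largest remainders: P6, P4, P2 receive the extra seats.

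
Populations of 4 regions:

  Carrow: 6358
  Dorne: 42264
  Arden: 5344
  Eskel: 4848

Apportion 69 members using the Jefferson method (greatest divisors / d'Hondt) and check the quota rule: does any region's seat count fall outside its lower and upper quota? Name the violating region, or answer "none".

Dorne

Standard quotas: Carrow 7.459, Dorne 49.584, Arden 6.270, Eskel 5.688.
Jefferson allocation: Carrow 7, Dorne 51, Arden 6, Eskel 5.
Dorne has quota 49.584 (lower 49, upper 50) but receives 51 — outside the quota interval.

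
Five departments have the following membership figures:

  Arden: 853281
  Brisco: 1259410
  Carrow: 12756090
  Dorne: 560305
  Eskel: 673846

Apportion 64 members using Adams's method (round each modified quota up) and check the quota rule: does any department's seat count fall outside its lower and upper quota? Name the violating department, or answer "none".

Carrow

Standard quotas: Arden 3.391, Brisco 5.005, Carrow 50.698, Dorne 2.227, Eskel 2.678.
Adams allocation: Arden 4, Brisco 5, Carrow 49, Dorne 3, Eskel 3.
Carrow has quota 50.698 (lower 50, upper 51) but receives 49 — outside the quota interval.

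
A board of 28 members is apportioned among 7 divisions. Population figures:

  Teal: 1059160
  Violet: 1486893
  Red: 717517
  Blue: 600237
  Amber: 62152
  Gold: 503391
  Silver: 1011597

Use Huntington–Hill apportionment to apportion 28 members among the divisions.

With divisor 202101: modified quotas Teal 5.241, Violet 7.357, Red 3.550, Blue 2.970, Amber 0.308, Gold 2.491, Silver 5.005.
Geometric-mean thresholds: Teal √(5·6)=5.477, Violet √(7·8)=7.483, Red √(3·4)=3.464, Blue √(2·3)=2.449, Amber (min 1), Gold √(2·3)=2.449, Silver √(5·6)=5.477.
Each quota rounded against its threshold gives Teal 5, Violet 7, Red 4, Blue 3, Amber 1, Gold 3, Silver 5 (total 28).

Teal: 5, Violet: 7, Red: 4, Blue: 3, Amber: 1, Gold: 3, Silver: 5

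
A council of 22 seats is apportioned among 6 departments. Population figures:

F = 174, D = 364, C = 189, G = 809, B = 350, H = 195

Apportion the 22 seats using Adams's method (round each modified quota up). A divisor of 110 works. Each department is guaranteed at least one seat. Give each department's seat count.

With modified divisor 110: modified quotas F 1.582, D 3.309, C 1.718, G 7.355, B 3.182, H 1.773.
Rounding up: F 2, D 4, C 2, G 8, B 4, H 2 (total 22).

F: 2, D: 4, C: 2, G: 8, B: 4, H: 2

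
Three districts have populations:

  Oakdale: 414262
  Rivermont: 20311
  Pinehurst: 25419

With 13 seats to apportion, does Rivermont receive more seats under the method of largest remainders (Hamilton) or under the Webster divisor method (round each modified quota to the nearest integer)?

Webster

Hamilton: Oakdale 12, Rivermont 0, Pinehurst 1.
Webster: Oakdale 11, Rivermont 1, Pinehurst 1.
Rivermont gets 0 under Hamilton and 1 under Webster.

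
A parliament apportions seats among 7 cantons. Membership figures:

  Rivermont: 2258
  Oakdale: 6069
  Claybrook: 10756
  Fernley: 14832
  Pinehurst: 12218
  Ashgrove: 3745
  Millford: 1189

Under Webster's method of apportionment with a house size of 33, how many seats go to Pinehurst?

Standard divisor 51067/33 ≈ 1547.485; standard quotas: Rivermont 1.459, Oakdale 3.922, Claybrook 6.951, Fernley 9.585, Pinehurst 7.895, Ashgrove 2.420, Millford 0.768.
Rounding to the nearest integer gives Rivermont 1, Oakdale 4, Claybrook 7, Fernley 10, Pinehurst 8, Ashgrove 2, Millford 1 — total 33, matching the house size, so no adjustment is needed.
Pinehurst receives 8.

8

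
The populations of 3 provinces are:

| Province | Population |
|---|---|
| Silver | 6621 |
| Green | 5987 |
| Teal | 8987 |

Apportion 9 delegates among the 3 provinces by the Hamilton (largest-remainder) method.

Total 21595; standard divisor 21595/9 ≈ 2399.444.
Standard quotas: Silver 2.7594, Green 2.4952, Teal 3.7455.
Lower quotas: Silver 2, Green 2, Teal 3 (sum 7, leaving 2 seats).
Remainders in descending order: Silver 0.7594, Teal 0.7455, Green 0.4952.
Largest remainders: Silver, Teal receive the extra seats.

Silver 3, Green 2, Teal 4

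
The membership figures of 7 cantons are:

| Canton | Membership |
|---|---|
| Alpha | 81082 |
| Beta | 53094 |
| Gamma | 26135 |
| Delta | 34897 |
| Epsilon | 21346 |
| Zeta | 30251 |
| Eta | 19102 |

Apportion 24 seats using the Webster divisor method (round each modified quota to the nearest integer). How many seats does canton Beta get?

5

Standard divisor 265907/24 ≈ 11079.458; standard quotas: Alpha 7.318, Beta 4.792, Gamma 2.359, Delta 3.150, Epsilon 1.927, Zeta 2.730, Eta 1.724.
Rounding to the nearest integer gives Alpha 7, Beta 5, Gamma 2, Delta 3, Epsilon 2, Zeta 3, Eta 2 — total 24, matching the house size, so no adjustment is needed.
Beta receives 5.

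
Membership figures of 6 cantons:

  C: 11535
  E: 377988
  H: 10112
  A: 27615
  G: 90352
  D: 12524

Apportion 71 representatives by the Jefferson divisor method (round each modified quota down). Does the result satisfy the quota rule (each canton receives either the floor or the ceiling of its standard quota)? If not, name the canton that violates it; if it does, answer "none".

E

Standard quotas: C 1.545, E 50.624, H 1.354, A 3.698, G 12.101, D 1.677.
Jefferson allocation: C 1, E 53, H 1, A 3, G 12, D 1.
E has quota 50.624 (lower 50, upper 51) but receives 53 — outside the quota interval.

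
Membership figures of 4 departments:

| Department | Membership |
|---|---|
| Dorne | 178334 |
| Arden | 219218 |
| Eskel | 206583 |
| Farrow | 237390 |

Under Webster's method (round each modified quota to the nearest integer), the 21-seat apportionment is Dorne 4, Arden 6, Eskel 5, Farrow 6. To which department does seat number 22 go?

Priority for the next seat is population ÷ (current seats + 0.5).
Priorities: Dorne 39629.778, Arden 33725.846, Eskel 37560.545, Farrow 36521.538.
Highest priority: Dorne.

Dorne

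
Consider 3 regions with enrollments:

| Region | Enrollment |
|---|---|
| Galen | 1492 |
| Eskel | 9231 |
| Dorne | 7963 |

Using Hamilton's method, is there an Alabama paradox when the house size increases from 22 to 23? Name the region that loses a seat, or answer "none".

none

At 22 seats: Galen 2, Eskel 11, Dorne 9.
At 23 seats: Galen 2, Eskel 11, Dorne 10.
No region's allocation decreased.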